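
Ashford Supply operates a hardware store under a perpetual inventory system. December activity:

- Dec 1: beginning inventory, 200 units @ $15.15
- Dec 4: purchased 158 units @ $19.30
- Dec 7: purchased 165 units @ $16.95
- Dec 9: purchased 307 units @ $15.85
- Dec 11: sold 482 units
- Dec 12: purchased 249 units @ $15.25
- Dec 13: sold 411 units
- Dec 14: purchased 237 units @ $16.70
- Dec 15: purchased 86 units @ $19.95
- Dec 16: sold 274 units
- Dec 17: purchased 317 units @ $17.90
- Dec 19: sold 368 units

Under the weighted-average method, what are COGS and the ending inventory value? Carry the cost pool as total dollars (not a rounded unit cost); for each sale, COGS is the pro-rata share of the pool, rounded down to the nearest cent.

After Dec 1: 200 on hand, pool $3,030.00 (≈ $15.1500 each)
After Dec 4: 358 on hand, pool $6,079.40 (≈ $16.9816 each)
After Dec 7: 523 on hand, pool $8,876.15 (≈ $16.9716 each)
After Dec 9: 830 on hand, pool $13,742.10 (≈ $16.5567 each)
Dec 11, sell 482: 482/830 × $13,742.10 → $7,980.35
After Dec 12: 597 on hand, pool $9,559.00 (≈ $16.0117 each)
Dec 13, sell 411: 411/597 × $9,559.00 → $6,580.81
After Dec 14: 423 on hand, pool $6,936.09 (≈ $16.3974 each)
After Dec 15: 509 on hand, pool $8,651.79 (≈ $16.9976 each)
Dec 16, sell 274: 274/509 × $8,651.79 → $4,657.34
After Dec 17: 552 on hand, pool $9,668.75 (≈ $17.5159 each)
Dec 19, sell 368: 368/552 × $9,668.75 → $6,445.83
Total COGS = $7,980.35 + $6,580.81 + $4,657.34 + $6,445.83 = $25,664.33
Ending inventory (cost pool remaining) = $3,222.92

COGS = $25,664.33; ending inventory = $3,222.92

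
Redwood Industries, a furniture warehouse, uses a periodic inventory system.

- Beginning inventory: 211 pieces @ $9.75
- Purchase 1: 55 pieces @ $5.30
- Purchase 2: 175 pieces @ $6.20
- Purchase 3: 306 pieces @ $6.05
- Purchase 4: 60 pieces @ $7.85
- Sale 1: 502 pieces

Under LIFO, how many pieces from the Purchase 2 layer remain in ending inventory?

Sale 1 (502) [LIFO — newest first]: 60 @ $7.85 + 306 @ $6.05 + 136 @ $6.20 = $3,165.50
Ending inventory: 211 @ $9.75 + 55 @ $5.30 + 39 @ $6.20 = $2,590.55
Check: goods available $5,756.05 = COGS $3,165.50 + ending $2,590.55

39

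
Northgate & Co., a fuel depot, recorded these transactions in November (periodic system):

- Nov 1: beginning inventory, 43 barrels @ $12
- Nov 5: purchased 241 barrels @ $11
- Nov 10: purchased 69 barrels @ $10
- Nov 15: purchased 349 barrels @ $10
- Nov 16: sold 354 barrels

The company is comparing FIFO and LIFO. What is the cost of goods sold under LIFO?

FIFO COGS: 43 @ $12 + 241 @ $11 + 69 @ $10 + 1 @ $10 = $3,867
LIFO COGS: 349 @ $10 + 5 @ $10 = $3,540

COGS = $3,540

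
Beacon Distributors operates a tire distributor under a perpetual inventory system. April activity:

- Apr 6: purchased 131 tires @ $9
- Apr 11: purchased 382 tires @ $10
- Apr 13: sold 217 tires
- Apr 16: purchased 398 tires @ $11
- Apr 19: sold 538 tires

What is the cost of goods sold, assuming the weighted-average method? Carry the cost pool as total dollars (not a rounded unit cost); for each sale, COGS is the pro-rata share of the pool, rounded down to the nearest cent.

After Apr 6: 131 on hand, pool $1,179.00 (≈ $9.0000 each)
After Apr 11: 513 on hand, pool $4,999.00 (≈ $9.7446 each)
Apr 13, sell 217: 217/513 × $4,999.00 → $2,114.58
After Apr 16: 694 on hand, pool $7,262.42 (≈ $10.4646 each)
Apr 19, sell 538: 538/694 × $7,262.42 → $5,629.94
Total COGS = $2,114.58 + $5,629.94 = $7,744.52
Ending inventory (cost pool remaining) = $1,632.48

COGS = $7,744.52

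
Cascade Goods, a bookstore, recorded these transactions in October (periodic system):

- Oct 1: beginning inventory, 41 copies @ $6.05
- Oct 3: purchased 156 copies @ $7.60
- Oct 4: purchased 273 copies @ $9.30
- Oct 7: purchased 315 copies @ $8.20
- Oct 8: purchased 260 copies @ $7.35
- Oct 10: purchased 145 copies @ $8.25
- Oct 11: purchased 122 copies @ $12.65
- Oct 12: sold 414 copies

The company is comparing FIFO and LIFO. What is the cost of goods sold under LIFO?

FIFO COGS: 41 @ $6.05 + 156 @ $7.60 + 217 @ $9.30 = $3,451.75
LIFO COGS: 122 @ $12.65 + 145 @ $8.25 + 147 @ $7.35 = $3,820.00

COGS = $3,820.00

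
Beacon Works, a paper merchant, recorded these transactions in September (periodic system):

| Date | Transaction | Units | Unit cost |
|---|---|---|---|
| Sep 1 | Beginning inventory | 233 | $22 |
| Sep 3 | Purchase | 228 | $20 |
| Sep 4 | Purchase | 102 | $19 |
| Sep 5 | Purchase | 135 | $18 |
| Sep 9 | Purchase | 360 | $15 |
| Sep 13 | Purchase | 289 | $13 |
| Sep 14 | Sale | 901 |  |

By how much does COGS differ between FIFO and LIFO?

$3,274

FIFO COGS: 233 @ $22 + 228 @ $20 + 102 @ $19 + 135 @ $18 + 203 @ $15 = $17,099
LIFO COGS: 289 @ $13 + 360 @ $15 + 135 @ $18 + 102 @ $19 + 15 @ $20 = $13,825
Difference = |$17,099 − $13,825| = $3,274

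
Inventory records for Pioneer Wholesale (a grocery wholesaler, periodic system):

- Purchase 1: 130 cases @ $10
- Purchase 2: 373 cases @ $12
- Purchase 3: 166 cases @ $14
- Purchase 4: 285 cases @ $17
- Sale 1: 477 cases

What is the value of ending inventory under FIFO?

Ending inventory = $7,481

Sale 1 (477) [FIFO — oldest first]: 130 @ $10 + 347 @ $12 = $5,464
Ending inventory: 26 @ $12 + 166 @ $14 + 285 @ $17 = $7,481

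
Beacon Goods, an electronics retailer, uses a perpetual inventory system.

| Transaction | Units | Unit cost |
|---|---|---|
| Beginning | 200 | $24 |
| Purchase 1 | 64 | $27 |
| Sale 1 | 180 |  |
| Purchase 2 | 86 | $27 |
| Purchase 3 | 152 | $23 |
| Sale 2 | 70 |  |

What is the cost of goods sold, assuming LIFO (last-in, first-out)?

Sale 1 (180) [LIFO — newest first]: 64 @ $27 + 116 @ $24 = $4,512
Sale 2 (70) [LIFO — newest first]: 70 @ $23 = $1,610
Total COGS = $4,512 + $1,610 = $6,122
Ending inventory: 84 @ $24 + 86 @ $27 + 82 @ $23 = $6,224

COGS = $6,122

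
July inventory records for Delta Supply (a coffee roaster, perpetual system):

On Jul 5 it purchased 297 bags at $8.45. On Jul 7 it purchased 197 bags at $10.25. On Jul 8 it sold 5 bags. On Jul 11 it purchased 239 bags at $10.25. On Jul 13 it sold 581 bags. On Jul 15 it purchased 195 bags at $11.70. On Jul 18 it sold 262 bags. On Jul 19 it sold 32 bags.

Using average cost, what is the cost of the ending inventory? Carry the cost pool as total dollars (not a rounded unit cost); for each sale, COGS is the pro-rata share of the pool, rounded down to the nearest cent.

Ending inventory = $516.69

After Jul 5: 297 on hand, pool $2,509.65 (≈ $8.4500 each)
After Jul 7: 494 on hand, pool $4,528.90 (≈ $9.1678 each)
Jul 8, sell 5: 5/494 × $4,528.90 → $45.83
After Jul 11: 728 on hand, pool $6,932.82 (≈ $9.5231 each)
Jul 13, sell 581: 581/728 × $6,932.82 → $5,532.92
After Jul 15: 342 on hand, pool $3,681.40 (≈ $10.7643 each)
Jul 18, sell 262: 262/342 × $3,681.40 → $2,820.25
Jul 19, sell 32: 32/80 × $861.15 → $344.46
Total COGS = $45.83 + $5,532.92 + $2,820.25 + $344.46 = $8,743.46
Ending inventory (cost pool remaining) = $516.69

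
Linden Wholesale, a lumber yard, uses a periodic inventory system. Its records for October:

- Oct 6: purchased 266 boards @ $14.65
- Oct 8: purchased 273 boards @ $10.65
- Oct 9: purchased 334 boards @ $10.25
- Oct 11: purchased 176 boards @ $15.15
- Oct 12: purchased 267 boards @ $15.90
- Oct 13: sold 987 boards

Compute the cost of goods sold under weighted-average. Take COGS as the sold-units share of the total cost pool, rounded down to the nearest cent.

COGS = $12,854.66

Oct 13, sell 987: 987/1316 × $17,139.55 → $12,854.66
Ending inventory (cost pool remaining) = $4,284.89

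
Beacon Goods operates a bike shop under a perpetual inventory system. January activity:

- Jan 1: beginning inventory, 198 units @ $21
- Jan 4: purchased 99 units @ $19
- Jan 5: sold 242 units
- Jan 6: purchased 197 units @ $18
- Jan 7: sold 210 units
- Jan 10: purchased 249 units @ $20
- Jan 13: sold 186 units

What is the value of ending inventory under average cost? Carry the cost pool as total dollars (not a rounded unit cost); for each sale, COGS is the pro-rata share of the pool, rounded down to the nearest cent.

After Jan 1: 198 on hand, pool $4,158.00 (≈ $21.0000 each)
After Jan 4: 297 on hand, pool $6,039.00 (≈ $20.3333 each)
Jan 5, sell 242: 242/297 × $6,039.00 → $4,920.66
After Jan 6: 252 on hand, pool $4,664.34 (≈ $18.5093 each)
Jan 7, sell 210: 210/252 × $4,664.34 → $3,886.95
After Jan 10: 291 on hand, pool $5,757.39 (≈ $19.7848 each)
Jan 13, sell 186: 186/291 × $5,757.39 → $3,679.98
Total COGS = $4,920.66 + $3,886.95 + $3,679.98 = $12,487.59
Ending inventory (cost pool remaining) = $2,077.41

Ending inventory = $2,077.41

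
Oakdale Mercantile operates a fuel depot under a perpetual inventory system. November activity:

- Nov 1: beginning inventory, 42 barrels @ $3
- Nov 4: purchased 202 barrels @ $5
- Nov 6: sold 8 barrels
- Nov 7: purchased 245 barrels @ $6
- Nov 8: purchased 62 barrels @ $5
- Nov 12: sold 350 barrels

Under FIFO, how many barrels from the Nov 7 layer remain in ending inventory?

131

Nov 6, 8 sold [FIFO — oldest first]: 8 @ $3 = $24
Nov 12, 350 sold [FIFO — oldest first]: 34 @ $3 + 202 @ $5 + 114 @ $6 = $1,796
Total COGS = $24 + $1,796 = $1,820
Ending inventory: 131 @ $6 + 62 @ $5 = $1,096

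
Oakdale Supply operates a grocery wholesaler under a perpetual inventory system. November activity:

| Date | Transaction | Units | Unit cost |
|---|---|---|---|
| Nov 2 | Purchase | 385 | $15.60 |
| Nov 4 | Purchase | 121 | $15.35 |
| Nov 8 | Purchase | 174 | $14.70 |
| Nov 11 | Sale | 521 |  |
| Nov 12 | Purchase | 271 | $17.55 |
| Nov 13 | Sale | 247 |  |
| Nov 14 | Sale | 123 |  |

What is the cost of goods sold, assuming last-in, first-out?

Nov 11, 521 sold [LIFO — newest first]: 174 @ $14.70 + 121 @ $15.35 + 226 @ $15.60 = $7,940.75
Nov 13, 247 sold [LIFO — newest first]: 247 @ $17.55 = $4,334.85
Nov 14, 123 sold [LIFO — newest first]: 24 @ $17.55 + 99 @ $15.60 = $1,965.60
Total COGS = $7,940.75 + $4,334.85 + $1,965.60 = $14,241.20
Ending inventory: 60 @ $15.60 = $936.00
Check: goods available $15,177.20 = COGS $14,241.20 + ending $936.00

COGS = $14,241.20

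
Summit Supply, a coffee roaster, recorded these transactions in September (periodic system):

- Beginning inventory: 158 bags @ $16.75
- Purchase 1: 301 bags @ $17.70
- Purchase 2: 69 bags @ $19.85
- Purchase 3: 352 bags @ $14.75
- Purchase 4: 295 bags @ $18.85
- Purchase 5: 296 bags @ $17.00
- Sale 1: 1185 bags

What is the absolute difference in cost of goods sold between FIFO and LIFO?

FIFO COGS: 158 @ $16.75 + 301 @ $17.70 + 69 @ $19.85 + 352 @ $14.75 + 295 @ $18.85 + 10 @ $17.00 = $20,266.60
LIFO COGS: 296 @ $17.00 + 295 @ $18.85 + 352 @ $14.75 + 69 @ $19.85 + 173 @ $17.70 = $20,216.50
Difference = |$20,266.60 − $20,216.50| = $50.10

$50.10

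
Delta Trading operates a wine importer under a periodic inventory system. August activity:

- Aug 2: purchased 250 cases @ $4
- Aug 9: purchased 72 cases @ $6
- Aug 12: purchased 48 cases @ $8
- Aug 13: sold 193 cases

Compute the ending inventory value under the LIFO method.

Aug 13, 193 sold [LIFO — newest first]: 48 @ $8 + 72 @ $6 + 73 @ $4 = $1,108
Ending inventory: 177 @ $4 = $708
Check: goods available $1,816 = COGS $1,108 + ending $708

Ending inventory = $708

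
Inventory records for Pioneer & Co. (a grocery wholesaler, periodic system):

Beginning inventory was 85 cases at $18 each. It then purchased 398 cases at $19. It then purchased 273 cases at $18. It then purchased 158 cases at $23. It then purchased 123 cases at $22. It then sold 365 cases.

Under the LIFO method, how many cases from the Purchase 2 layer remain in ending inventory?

Sale 1 (365) [LIFO — newest first]: 123 @ $22 + 158 @ $23 + 84 @ $18 = $7,852
Ending inventory: 85 @ $18 + 398 @ $19 + 189 @ $18 = $12,494
Check: goods available $20,346 = COGS $7,852 + ending $12,494

189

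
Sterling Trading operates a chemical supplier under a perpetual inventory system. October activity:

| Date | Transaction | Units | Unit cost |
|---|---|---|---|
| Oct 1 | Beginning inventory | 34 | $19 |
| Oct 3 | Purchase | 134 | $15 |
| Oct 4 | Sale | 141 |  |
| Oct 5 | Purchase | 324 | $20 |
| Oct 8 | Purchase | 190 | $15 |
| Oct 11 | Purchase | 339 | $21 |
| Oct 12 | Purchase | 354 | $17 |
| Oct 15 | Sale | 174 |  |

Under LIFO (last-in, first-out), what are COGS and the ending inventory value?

COGS = $5,101; ending inventory = $20,022

Oct 4, 141 sold [LIFO — newest first]: 134 @ $15 + 7 @ $19 = $2,143
Oct 15, 174 sold [LIFO — newest first]: 174 @ $17 = $2,958
Total COGS = $2,143 + $2,958 = $5,101
Ending inventory: 27 @ $19 + 324 @ $20 + 190 @ $15 + 339 @ $21 + 180 @ $17 = $20,022
Check: goods available $25,123 = COGS $5,101 + ending $20,022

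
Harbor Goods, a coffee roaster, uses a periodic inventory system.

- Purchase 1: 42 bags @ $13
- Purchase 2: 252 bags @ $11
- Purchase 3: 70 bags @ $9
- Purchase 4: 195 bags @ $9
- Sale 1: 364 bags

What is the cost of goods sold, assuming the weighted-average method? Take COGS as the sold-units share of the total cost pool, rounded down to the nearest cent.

COGS = $3,713.58

Sale 1, sell 364: 364/559 × $5,703.00 → $3,713.58
Ending inventory (cost pool remaining) = $1,989.42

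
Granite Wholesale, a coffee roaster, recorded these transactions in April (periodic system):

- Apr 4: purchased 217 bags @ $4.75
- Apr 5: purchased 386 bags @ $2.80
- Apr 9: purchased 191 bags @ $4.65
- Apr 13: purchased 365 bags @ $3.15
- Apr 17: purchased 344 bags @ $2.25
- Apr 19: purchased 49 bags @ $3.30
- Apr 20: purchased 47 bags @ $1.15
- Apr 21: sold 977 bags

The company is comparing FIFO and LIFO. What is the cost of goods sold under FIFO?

COGS = $3,576.15

FIFO COGS: 217 @ $4.75 + 386 @ $2.80 + 191 @ $4.65 + 183 @ $3.15 = $3,576.15
LIFO COGS: 47 @ $1.15 + 49 @ $3.30 + 344 @ $2.25 + 365 @ $3.15 + 172 @ $4.65 = $2,939.30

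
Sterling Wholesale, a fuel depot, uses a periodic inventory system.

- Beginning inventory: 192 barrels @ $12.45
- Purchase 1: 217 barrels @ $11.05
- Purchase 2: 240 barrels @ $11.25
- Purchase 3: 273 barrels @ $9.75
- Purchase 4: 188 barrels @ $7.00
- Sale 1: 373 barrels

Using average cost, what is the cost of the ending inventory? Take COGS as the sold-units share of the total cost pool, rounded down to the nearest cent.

Sale 1, sell 373: 373/1110 × $11,466.00 → $3,852.98
Ending inventory (cost pool remaining) = $7,613.02

Ending inventory = $7,613.02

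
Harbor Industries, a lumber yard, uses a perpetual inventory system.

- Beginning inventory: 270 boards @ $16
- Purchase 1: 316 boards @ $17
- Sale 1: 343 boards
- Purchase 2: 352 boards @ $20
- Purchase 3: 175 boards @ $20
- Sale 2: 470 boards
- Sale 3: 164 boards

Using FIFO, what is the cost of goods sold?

Sale 1 (343) [FIFO — oldest first]: 270 @ $16 + 73 @ $17 = $5,561
Sale 2 (470) [FIFO — oldest first]: 243 @ $17 + 227 @ $20 = $8,671
Sale 3 (164) [FIFO — oldest first]: 125 @ $20 + 39 @ $20 = $3,280
Total COGS = $5,561 + $8,671 + $3,280 = $17,512
Ending inventory: 136 @ $20 = $2,720

COGS = $17,512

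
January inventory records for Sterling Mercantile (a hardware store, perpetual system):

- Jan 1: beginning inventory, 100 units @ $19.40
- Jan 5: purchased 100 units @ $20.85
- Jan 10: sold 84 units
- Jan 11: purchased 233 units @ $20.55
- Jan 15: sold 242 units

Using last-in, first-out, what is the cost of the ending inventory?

Ending inventory = $2,085.95

Jan 10, 84 sold [LIFO — newest first]: 84 @ $20.85 = $1,751.40
Jan 15, 242 sold [LIFO — newest first]: 233 @ $20.55 + 9 @ $20.85 = $4,975.80
Total COGS = $1,751.40 + $4,975.80 = $6,727.20
Ending inventory: 100 @ $19.40 + 7 @ $20.85 = $2,085.95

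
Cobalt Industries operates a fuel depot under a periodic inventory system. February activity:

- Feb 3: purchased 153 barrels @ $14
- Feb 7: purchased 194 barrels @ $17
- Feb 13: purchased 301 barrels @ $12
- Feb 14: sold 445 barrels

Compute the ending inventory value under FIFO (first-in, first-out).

Feb 14, 445 sold [FIFO — oldest first]: 153 @ $14 + 194 @ $17 + 98 @ $12 = $6,616
Ending inventory: 203 @ $12 = $2,436
Check: goods available $9,052 = COGS $6,616 + ending $2,436

Ending inventory = $2,436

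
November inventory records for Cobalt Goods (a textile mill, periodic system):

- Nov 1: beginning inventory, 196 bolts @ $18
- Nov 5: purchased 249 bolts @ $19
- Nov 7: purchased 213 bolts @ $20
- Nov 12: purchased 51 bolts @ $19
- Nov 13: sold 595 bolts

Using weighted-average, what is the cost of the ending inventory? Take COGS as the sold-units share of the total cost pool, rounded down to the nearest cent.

Ending inventory = $2,168.74

Nov 13, sell 595: 595/709 × $13,488.00 → $11,319.26
Ending inventory (cost pool remaining) = $2,168.74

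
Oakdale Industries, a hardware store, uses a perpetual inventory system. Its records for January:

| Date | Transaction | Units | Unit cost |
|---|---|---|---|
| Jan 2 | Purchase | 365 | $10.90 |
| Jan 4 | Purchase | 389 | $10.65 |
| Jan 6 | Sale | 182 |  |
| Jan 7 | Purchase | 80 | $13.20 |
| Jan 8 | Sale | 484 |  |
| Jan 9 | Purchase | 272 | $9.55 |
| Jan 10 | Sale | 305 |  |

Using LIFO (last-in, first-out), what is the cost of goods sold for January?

COGS = $10,303.45

Jan 6, 182 sold [LIFO — newest first]: 182 @ $10.65 = $1,938.30
Jan 8, 484 sold [LIFO — newest first]: 80 @ $13.20 + 207 @ $10.65 + 197 @ $10.90 = $5,407.85
Jan 10, 305 sold [LIFO — newest first]: 272 @ $9.55 + 33 @ $10.90 = $2,957.30
Total COGS = $1,938.30 + $5,407.85 + $2,957.30 = $10,303.45
Ending inventory: 135 @ $10.90 = $1,471.50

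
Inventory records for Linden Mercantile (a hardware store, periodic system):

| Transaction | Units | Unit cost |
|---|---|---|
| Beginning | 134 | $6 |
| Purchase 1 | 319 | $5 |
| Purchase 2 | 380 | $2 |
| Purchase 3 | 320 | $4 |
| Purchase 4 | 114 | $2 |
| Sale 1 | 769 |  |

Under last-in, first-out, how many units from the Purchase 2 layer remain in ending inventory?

45

Sale 1 (769) [LIFO — newest first]: 114 @ $2 + 320 @ $4 + 335 @ $2 = $2,178
Ending inventory: 134 @ $6 + 319 @ $5 + 45 @ $2 = $2,489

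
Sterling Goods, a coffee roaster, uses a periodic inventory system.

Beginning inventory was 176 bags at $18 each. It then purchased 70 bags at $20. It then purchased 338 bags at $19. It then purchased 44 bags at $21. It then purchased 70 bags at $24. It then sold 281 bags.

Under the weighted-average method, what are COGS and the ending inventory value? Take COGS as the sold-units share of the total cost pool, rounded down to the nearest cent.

COGS = $5,472.65; ending inventory = $8,121.35

Sale 1, sell 281: 281/698 × $13,594.00 → $5,472.65
Ending inventory (cost pool remaining) = $8,121.35
Check: goods available $13,594.00 = COGS $5,472.65 + ending $8,121.35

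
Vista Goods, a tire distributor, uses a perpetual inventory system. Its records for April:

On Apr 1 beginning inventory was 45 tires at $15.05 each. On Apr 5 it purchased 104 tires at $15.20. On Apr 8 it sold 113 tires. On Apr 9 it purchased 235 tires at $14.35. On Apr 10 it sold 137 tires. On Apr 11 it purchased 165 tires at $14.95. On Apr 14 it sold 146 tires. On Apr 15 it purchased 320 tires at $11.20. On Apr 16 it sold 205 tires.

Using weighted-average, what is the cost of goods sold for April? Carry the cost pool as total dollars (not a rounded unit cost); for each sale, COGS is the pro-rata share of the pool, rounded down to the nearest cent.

COGS = $8,373.51

After Apr 1: 45 on hand, pool $677.25 (≈ $15.0500 each)
After Apr 5: 149 on hand, pool $2,258.05 (≈ $15.1547 each)
Apr 8, sell 113: 113/149 × $2,258.05 → $1,712.48
After Apr 9: 271 on hand, pool $3,917.82 (≈ $14.4569 each)
Apr 10, sell 137: 137/271 × $3,917.82 → $1,980.59
After Apr 11: 299 on hand, pool $4,403.98 (≈ $14.7290 each)
Apr 14, sell 146: 146/299 × $4,403.98 → $2,150.43
After Apr 15: 473 on hand, pool $5,837.55 (≈ $12.3415 each)
Apr 16, sell 205: 205/473 × $5,837.55 → $2,530.01
Total COGS = $1,712.48 + $1,980.59 + $2,150.43 + $2,530.01 = $8,373.51
Ending inventory (cost pool remaining) = $3,307.54
Check: goods available $11,681.05 = COGS $8,373.51 + ending $3,307.54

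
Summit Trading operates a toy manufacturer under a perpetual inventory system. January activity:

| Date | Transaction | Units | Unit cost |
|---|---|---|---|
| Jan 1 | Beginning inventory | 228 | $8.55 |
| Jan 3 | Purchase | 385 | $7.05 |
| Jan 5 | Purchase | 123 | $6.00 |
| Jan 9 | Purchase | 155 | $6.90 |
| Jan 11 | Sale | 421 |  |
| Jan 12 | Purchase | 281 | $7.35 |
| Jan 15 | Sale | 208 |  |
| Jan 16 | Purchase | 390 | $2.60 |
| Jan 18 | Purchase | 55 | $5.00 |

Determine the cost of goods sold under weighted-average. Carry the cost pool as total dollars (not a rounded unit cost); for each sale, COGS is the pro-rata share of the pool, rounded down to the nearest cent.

COGS = $4,575.08

After Jan 1: 228 on hand, pool $1,949.40 (≈ $8.5500 each)
After Jan 3: 613 on hand, pool $4,663.65 (≈ $7.6079 each)
After Jan 5: 736 on hand, pool $5,401.65 (≈ $7.3392 each)
After Jan 9: 891 on hand, pool $6,471.15 (≈ $7.2628 each)
Jan 11, sell 421: 421/891 × $6,471.15 → $3,057.63
After Jan 12: 751 on hand, pool $5,478.87 (≈ $7.2954 each)
Jan 15, sell 208: 208/751 × $5,478.87 → $1,517.45
After Jan 16: 933 on hand, pool $4,975.42 (≈ $5.3327 each)
After Jan 18: 988 on hand, pool $5,250.42 (≈ $5.3142 each)
Total COGS = $3,057.63 + $1,517.45 = $4,575.08
Ending inventory (cost pool remaining) = $5,250.42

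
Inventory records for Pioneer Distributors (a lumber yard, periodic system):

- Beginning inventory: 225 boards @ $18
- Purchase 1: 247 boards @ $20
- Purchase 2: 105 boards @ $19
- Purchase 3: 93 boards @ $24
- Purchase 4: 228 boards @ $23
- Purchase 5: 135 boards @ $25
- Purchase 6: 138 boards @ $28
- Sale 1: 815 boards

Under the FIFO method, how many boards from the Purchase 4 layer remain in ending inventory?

83

Sale 1 (815) [FIFO — oldest first]: 225 @ $18 + 247 @ $20 + 105 @ $19 + 93 @ $24 + 145 @ $23 = $16,552
Ending inventory: 83 @ $23 + 135 @ $25 + 138 @ $28 = $9,148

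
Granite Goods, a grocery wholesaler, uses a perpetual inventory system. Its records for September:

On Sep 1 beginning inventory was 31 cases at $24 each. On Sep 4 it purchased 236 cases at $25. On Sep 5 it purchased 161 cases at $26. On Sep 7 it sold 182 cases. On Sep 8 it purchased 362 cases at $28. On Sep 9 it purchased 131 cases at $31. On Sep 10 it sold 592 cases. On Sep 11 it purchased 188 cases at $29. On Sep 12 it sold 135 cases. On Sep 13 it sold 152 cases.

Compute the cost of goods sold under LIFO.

COGS = $29,310

Sep 7, 182 sold [LIFO — newest first]: 161 @ $26 + 21 @ $25 = $4,711
Sep 10, 592 sold [LIFO — newest first]: 131 @ $31 + 362 @ $28 + 99 @ $25 = $16,672
Sep 12, 135 sold [LIFO — newest first]: 135 @ $29 = $3,915
Sep 13, 152 sold [LIFO — newest first]: 53 @ $29 + 99 @ $25 = $4,012
Total COGS = $4,711 + $16,672 + $3,915 + $4,012 = $29,310
Ending inventory: 31 @ $24 + 17 @ $25 = $1,169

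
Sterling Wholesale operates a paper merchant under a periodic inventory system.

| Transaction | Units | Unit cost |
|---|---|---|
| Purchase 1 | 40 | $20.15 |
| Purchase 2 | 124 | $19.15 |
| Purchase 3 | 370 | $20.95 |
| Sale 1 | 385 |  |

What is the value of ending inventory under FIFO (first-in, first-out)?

Sale 1 (385) [FIFO — oldest first]: 40 @ $20.15 + 124 @ $19.15 + 221 @ $20.95 = $7,810.55
Ending inventory: 149 @ $20.95 = $3,121.55

Ending inventory = $3,121.55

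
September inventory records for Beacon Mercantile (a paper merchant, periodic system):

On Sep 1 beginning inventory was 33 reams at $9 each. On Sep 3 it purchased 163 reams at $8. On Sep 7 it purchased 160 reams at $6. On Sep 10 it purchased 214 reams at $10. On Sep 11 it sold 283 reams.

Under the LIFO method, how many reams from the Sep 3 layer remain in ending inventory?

Sep 11, 283 sold [LIFO — newest first]: 214 @ $10 + 69 @ $6 = $2,554
Ending inventory: 33 @ $9 + 163 @ $8 + 91 @ $6 = $2,147

163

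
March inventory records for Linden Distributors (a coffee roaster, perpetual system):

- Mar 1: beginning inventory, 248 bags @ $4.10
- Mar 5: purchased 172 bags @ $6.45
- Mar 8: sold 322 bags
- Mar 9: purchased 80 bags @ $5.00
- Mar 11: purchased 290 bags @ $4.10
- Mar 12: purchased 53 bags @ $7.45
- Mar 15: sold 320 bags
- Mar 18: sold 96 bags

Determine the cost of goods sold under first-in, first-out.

Mar 8, 322 sold [FIFO — oldest first]: 248 @ $4.10 + 74 @ $6.45 = $1,494.10
Mar 15, 320 sold [FIFO — oldest first]: 98 @ $6.45 + 80 @ $5.00 + 142 @ $4.10 = $1,614.30
Mar 18, 96 sold [FIFO — oldest first]: 96 @ $4.10 = $393.60
Total COGS = $1,494.10 + $1,614.30 + $393.60 = $3,502.00
Ending inventory: 52 @ $4.10 + 53 @ $7.45 = $608.05

COGS = $3,502.00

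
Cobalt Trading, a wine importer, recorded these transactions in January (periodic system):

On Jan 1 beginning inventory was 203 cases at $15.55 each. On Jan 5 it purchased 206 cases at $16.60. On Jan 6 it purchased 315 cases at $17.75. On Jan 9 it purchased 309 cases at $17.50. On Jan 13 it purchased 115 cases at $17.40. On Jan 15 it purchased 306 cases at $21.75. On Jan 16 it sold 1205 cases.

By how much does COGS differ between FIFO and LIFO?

FIFO COGS: 203 @ $15.55 + 206 @ $16.60 + 315 @ $17.75 + 309 @ $17.50 + 115 @ $17.40 + 57 @ $21.75 = $20,815.75
LIFO COGS: 306 @ $21.75 + 115 @ $17.40 + 309 @ $17.50 + 315 @ $17.75 + 160 @ $16.60 = $22,311.25
Difference = |$20,815.75 − $22,311.25| = $1,495.50

$1,495.50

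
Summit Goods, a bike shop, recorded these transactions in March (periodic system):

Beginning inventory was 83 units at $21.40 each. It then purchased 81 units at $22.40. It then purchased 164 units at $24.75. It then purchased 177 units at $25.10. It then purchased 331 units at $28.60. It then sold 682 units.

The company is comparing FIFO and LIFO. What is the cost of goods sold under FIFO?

COGS = $17,154.50

FIFO COGS: 83 @ $21.40 + 81 @ $22.40 + 164 @ $24.75 + 177 @ $25.10 + 177 @ $28.60 = $17,154.50
LIFO COGS: 331 @ $28.60 + 177 @ $25.10 + 164 @ $24.75 + 10 @ $22.40 = $18,192.30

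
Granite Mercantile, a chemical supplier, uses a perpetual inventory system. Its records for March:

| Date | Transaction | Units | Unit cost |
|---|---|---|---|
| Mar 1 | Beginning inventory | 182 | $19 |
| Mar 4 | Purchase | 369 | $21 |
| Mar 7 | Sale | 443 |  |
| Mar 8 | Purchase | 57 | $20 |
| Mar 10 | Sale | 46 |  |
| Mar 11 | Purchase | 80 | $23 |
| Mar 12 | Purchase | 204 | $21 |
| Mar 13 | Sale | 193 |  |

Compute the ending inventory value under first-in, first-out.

Mar 7, 443 sold [FIFO — oldest first]: 182 @ $19 + 261 @ $21 = $8,939
Mar 10, 46 sold [FIFO — oldest first]: 46 @ $21 = $966
Mar 13, 193 sold [FIFO — oldest first]: 62 @ $21 + 57 @ $20 + 74 @ $23 = $4,144
Total COGS = $8,939 + $966 + $4,144 = $14,049
Ending inventory: 6 @ $23 + 204 @ $21 = $4,422

Ending inventory = $4,422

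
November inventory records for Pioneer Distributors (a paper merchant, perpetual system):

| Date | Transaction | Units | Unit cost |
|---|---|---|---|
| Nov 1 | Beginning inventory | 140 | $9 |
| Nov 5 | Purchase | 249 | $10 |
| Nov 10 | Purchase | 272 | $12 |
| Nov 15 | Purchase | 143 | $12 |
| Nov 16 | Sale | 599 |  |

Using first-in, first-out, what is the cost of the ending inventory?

Ending inventory = $2,460

Nov 16, 599 sold [FIFO — oldest first]: 140 @ $9 + 249 @ $10 + 210 @ $12 = $6,270
Ending inventory: 62 @ $12 + 143 @ $12 = $2,460
Check: goods available $8,730 = COGS $6,270 + ending $2,460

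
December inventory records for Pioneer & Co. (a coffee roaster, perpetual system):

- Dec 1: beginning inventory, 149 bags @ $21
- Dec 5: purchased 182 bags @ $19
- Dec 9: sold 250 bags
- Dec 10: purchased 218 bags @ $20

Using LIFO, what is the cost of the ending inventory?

Dec 9, 250 sold [LIFO — newest first]: 182 @ $19 + 68 @ $21 = $4,886
Ending inventory: 81 @ $21 + 218 @ $20 = $6,061

Ending inventory = $6,061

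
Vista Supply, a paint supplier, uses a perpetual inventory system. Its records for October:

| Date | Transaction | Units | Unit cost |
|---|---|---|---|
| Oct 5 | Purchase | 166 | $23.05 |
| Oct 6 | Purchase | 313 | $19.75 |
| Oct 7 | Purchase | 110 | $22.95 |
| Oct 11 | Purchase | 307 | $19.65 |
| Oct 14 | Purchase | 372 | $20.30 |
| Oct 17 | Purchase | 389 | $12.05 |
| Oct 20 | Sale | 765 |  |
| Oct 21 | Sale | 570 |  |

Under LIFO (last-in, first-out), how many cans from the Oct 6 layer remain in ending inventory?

156

Oct 20, 765 sold [LIFO — newest first]: 389 @ $12.05 + 372 @ $20.30 + 4 @ $19.65 = $12,317.65
Oct 21, 570 sold [LIFO — newest first]: 303 @ $19.65 + 110 @ $22.95 + 157 @ $19.75 = $11,579.20
Total COGS = $12,317.65 + $11,579.20 = $23,896.85
Ending inventory: 166 @ $23.05 + 156 @ $19.75 = $6,907.30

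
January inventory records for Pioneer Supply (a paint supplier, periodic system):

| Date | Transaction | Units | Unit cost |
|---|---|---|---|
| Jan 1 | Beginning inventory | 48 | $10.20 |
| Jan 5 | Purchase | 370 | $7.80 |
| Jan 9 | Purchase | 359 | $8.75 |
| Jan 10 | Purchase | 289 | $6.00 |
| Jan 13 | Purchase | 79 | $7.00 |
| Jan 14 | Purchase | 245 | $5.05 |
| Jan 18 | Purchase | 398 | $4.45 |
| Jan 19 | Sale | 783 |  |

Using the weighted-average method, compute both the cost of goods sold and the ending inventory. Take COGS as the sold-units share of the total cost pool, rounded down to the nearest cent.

COGS = $5,172.79; ending inventory = $6,639.41

Jan 19, sell 783: 783/1788 × $11,812.20 → $5,172.79
Ending inventory (cost pool remaining) = $6,639.41
Check: goods available $11,812.20 = COGS $5,172.79 + ending $6,639.41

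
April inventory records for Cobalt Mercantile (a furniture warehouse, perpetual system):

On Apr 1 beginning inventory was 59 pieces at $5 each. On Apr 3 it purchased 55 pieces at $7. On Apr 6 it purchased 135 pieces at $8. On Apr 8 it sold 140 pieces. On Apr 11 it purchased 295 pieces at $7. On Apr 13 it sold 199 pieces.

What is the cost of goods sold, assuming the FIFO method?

Apr 8, 140 sold [FIFO — oldest first]: 59 @ $5 + 55 @ $7 + 26 @ $8 = $888
Apr 13, 199 sold [FIFO — oldest first]: 109 @ $8 + 90 @ $7 = $1,502
Total COGS = $888 + $1,502 = $2,390
Ending inventory: 205 @ $7 = $1,435

COGS = $2,390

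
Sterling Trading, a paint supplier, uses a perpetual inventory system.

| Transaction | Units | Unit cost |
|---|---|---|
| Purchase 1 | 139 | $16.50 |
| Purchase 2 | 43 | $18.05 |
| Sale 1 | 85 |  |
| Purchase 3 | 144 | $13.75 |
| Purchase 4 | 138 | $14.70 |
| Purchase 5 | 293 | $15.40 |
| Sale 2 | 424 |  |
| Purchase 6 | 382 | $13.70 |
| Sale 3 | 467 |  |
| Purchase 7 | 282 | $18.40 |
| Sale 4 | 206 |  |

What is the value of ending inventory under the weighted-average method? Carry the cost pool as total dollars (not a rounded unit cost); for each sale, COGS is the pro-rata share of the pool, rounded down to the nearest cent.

After Purchase 1: 139 on hand, pool $2,293.50 (≈ $16.5000 each)
After Purchase 2: 182 on hand, pool $3,069.65 (≈ $16.8662 each)
Sale 1, sell 85: 85/182 × $3,069.65 → $1,433.62
After Purchase 3: 241 on hand, pool $3,616.03 (≈ $15.0043 each)
After Purchase 4: 379 on hand, pool $5,644.63 (≈ $14.8935 each)
After Purchase 5: 672 on hand, pool $10,156.83 (≈ $15.1143 each)
Sale 2, sell 424: 424/672 × $10,156.83 → $6,408.47
After Purchase 6: 630 on hand, pool $8,981.76 (≈ $14.2568 each)
Sale 3, sell 467: 467/630 × $8,981.76 → $6,657.90
After Purchase 7: 445 on hand, pool $7,512.66 (≈ $16.8824 each)
Sale 4, sell 206: 206/445 × $7,512.66 → $3,477.77
Total COGS = $1,433.62 + $6,408.47 + $6,657.90 + $3,477.77 = $17,977.76
Ending inventory (cost pool remaining) = $4,034.89

Ending inventory = $4,034.89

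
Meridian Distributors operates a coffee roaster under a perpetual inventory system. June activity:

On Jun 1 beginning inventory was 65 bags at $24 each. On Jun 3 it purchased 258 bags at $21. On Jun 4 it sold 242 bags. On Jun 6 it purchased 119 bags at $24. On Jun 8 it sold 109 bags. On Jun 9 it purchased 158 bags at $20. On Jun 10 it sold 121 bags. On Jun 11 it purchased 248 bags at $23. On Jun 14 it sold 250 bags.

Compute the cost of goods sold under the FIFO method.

Jun 4, 242 sold [FIFO — oldest first]: 65 @ $24 + 177 @ $21 = $5,277
Jun 8, 109 sold [FIFO — oldest first]: 81 @ $21 + 28 @ $24 = $2,373
Jun 10, 121 sold [FIFO — oldest first]: 91 @ $24 + 30 @ $20 = $2,784
Jun 14, 250 sold [FIFO — oldest first]: 128 @ $20 + 122 @ $23 = $5,366
Total COGS = $5,277 + $2,373 + $2,784 + $5,366 = $15,800
Ending inventory: 126 @ $23 = $2,898

COGS = $15,800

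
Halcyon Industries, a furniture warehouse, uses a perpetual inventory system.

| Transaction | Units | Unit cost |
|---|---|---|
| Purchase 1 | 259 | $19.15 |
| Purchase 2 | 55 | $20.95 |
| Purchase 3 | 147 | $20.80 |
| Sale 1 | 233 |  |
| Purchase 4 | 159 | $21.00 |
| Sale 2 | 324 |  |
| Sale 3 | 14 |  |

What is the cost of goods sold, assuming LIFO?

Sale 1 (233) [LIFO — newest first]: 147 @ $20.80 + 55 @ $20.95 + 31 @ $19.15 = $4,803.50
Sale 2 (324) [LIFO — newest first]: 159 @ $21.00 + 165 @ $19.15 = $6,498.75
Sale 3 (14) [LIFO — newest first]: 14 @ $19.15 = $268.10
Total COGS = $4,803.50 + $6,498.75 + $268.10 = $11,570.35
Ending inventory: 49 @ $19.15 = $938.35
Check: goods available $12,508.70 = COGS $11,570.35 + ending $938.35

COGS = $11,570.35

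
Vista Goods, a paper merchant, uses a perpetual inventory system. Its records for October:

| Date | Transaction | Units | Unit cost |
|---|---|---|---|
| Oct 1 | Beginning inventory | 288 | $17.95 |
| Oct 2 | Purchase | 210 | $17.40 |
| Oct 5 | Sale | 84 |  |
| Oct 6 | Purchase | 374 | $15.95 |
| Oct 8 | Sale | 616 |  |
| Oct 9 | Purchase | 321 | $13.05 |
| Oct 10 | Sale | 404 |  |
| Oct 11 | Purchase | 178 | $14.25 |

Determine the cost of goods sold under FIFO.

COGS = $17,816.50

Oct 5, 84 sold [FIFO — oldest first]: 84 @ $17.95 = $1,507.80
Oct 8, 616 sold [FIFO — oldest first]: 204 @ $17.95 + 210 @ $17.40 + 202 @ $15.95 = $10,537.70
Oct 10, 404 sold [FIFO — oldest first]: 172 @ $15.95 + 232 @ $13.05 = $5,771.00
Total COGS = $1,507.80 + $10,537.70 + $5,771.00 = $17,816.50
Ending inventory: 89 @ $13.05 + 178 @ $14.25 = $3,697.95
Check: goods available $21,514.45 = COGS $17,816.50 + ending $3,697.95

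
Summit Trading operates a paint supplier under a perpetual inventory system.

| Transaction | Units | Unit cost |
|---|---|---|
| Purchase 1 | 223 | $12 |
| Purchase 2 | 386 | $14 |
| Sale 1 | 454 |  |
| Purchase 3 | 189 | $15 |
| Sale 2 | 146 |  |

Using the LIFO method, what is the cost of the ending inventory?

Sale 1 (454) [LIFO — newest first]: 386 @ $14 + 68 @ $12 = $6,220
Sale 2 (146) [LIFO — newest first]: 146 @ $15 = $2,190
Total COGS = $6,220 + $2,190 = $8,410
Ending inventory: 155 @ $12 + 43 @ $15 = $2,505
Check: goods available $10,915 = COGS $8,410 + ending $2,505

Ending inventory = $2,505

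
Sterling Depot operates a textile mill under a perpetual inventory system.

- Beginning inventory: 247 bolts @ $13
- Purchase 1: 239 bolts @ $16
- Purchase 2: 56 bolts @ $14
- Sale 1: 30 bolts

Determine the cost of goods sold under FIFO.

Sale 1 (30) [FIFO — oldest first]: 30 @ $13 = $390
Ending inventory: 217 @ $13 + 239 @ $16 + 56 @ $14 = $7,429
Check: goods available $7,819 = COGS $390 + ending $7,429

COGS = $390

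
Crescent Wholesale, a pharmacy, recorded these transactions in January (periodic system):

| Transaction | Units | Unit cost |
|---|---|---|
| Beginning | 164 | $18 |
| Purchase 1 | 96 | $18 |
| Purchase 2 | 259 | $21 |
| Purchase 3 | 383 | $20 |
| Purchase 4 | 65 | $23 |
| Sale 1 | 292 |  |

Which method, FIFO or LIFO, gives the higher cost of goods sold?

FIFO COGS: 164 @ $18 + 96 @ $18 + 32 @ $21 = $5,352
LIFO COGS: 65 @ $23 + 227 @ $20 = $6,035

LIFO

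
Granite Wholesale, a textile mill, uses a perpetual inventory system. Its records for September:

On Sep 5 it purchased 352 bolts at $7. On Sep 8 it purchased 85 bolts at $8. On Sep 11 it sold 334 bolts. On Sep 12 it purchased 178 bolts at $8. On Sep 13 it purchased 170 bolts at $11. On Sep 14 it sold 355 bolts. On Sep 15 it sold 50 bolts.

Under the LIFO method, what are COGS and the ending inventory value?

COGS = $6,116; ending inventory = $322

Sep 11, 334 sold [LIFO — newest first]: 85 @ $8 + 249 @ $7 = $2,423
Sep 14, 355 sold [LIFO — newest first]: 170 @ $11 + 178 @ $8 + 7 @ $7 = $3,343
Sep 15, 50 sold [LIFO — newest first]: 50 @ $7 = $350
Total COGS = $2,423 + $3,343 + $350 = $6,116
Ending inventory: 46 @ $7 = $322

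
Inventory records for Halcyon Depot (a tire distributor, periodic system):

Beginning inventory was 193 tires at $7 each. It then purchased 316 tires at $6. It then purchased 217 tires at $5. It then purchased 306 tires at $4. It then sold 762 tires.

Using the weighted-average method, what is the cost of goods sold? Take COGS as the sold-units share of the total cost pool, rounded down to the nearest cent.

COGS = $4,102.39

Sale 1, sell 762: 762/1032 × $5,556.00 → $4,102.39
Ending inventory (cost pool remaining) = $1,453.61
Check: goods available $5,556.00 = COGS $4,102.39 + ending $1,453.61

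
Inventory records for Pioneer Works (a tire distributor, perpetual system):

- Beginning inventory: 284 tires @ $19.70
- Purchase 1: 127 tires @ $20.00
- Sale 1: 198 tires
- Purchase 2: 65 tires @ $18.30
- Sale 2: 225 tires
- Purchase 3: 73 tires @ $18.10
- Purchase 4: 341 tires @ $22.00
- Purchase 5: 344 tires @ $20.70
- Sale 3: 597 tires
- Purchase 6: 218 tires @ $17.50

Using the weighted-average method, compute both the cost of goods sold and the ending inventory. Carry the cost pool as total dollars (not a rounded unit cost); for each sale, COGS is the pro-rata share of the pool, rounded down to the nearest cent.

COGS = $20,789.27; ending inventory = $8,294.13

After Beginning: 284 on hand, pool $5,594.80 (≈ $19.7000 each)
After Purchase 1: 411 on hand, pool $8,134.80 (≈ $19.7927 each)
Sale 1, sell 198: 198/411 × $8,134.80 → $3,918.95
After Purchase 2: 278 on hand, pool $5,405.35 (≈ $19.4437 each)
Sale 2, sell 225: 225/278 × $5,405.35 → $4,374.83
After Purchase 3: 126 on hand, pool $2,351.82 (≈ $18.6652 each)
After Purchase 4: 467 on hand, pool $9,853.82 (≈ $21.1003 each)
After Purchase 5: 811 on hand, pool $16,974.62 (≈ $20.9305 each)
Sale 3, sell 597: 597/811 × $16,974.62 → $12,495.49
After Purchase 6: 432 on hand, pool $8,294.13 (≈ $19.1994 each)
Total COGS = $3,918.95 + $4,374.83 + $12,495.49 = $20,789.27
Ending inventory (cost pool remaining) = $8,294.13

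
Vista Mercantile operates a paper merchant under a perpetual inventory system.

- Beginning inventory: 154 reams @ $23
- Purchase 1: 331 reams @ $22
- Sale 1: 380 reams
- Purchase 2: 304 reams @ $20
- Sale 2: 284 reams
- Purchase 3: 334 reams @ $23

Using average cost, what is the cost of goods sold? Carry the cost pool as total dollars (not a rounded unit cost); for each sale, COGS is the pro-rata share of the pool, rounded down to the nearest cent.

After Beginning: 154 on hand, pool $3,542.00 (≈ $23.0000 each)
After Purchase 1: 485 on hand, pool $10,824.00 (≈ $22.3175 each)
Sale 1, sell 380: 380/485 × $10,824.00 → $8,480.65
After Purchase 2: 409 on hand, pool $8,423.35 (≈ $20.5950 each)
Sale 2, sell 284: 284/409 × $8,423.35 → $5,848.97
After Purchase 3: 459 on hand, pool $10,256.38 (≈ $22.3451 each)
Total COGS = $8,480.65 + $5,848.97 = $14,329.62
Ending inventory (cost pool remaining) = $10,256.38
Check: goods available $24,586.00 = COGS $14,329.62 + ending $10,256.38

COGS = $14,329.62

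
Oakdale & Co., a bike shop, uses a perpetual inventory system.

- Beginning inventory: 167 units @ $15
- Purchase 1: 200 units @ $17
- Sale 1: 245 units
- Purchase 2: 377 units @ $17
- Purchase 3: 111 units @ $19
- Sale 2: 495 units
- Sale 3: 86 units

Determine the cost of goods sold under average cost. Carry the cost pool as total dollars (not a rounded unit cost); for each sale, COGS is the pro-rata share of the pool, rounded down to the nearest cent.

COGS = $13,924.72

After Beginning: 167 on hand, pool $2,505.00 (≈ $15.0000 each)
After Purchase 1: 367 on hand, pool $5,905.00 (≈ $16.0899 each)
Sale 1, sell 245: 245/367 × $5,905.00 → $3,942.02
After Purchase 2: 499 on hand, pool $8,371.98 (≈ $16.7775 each)
After Purchase 3: 610 on hand, pool $10,480.98 (≈ $17.1819 each)
Sale 2, sell 495: 495/610 × $10,480.98 → $8,505.05
Sale 3, sell 86: 86/115 × $1,975.93 → $1,477.65
Total COGS = $3,942.02 + $8,505.05 + $1,477.65 = $13,924.72
Ending inventory (cost pool remaining) = $498.28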